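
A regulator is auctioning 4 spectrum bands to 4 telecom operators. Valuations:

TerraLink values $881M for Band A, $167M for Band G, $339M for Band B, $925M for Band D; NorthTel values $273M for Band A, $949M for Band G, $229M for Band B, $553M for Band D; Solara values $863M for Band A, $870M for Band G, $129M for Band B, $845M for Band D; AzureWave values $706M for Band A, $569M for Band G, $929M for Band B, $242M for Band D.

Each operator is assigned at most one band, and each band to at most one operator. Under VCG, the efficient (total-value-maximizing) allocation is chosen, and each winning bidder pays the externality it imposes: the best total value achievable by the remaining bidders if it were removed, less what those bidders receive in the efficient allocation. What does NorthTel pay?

Efficient allocation: TerraLink→Band D ($925M), NorthTel→Band G ($949M), Solara→Band A ($863M), AzureWave→Band B ($929M); total welfare W = $3666M.
NorthTel receives Band G at value $949M, so the others get W − 949 = $2717M.
Without NorthTel: best allocation of the remaining 3 bidders over all 4 bands is TerraLink→Band D ($925M), Solara→Band G ($870M), AzureWave→Band B ($929M), total $2724M.
VCG payment = (others' best without NorthTel) − (others' welfare with NorthTel) = 2724 − 2717 = $7M.

NorthTel pays $7M.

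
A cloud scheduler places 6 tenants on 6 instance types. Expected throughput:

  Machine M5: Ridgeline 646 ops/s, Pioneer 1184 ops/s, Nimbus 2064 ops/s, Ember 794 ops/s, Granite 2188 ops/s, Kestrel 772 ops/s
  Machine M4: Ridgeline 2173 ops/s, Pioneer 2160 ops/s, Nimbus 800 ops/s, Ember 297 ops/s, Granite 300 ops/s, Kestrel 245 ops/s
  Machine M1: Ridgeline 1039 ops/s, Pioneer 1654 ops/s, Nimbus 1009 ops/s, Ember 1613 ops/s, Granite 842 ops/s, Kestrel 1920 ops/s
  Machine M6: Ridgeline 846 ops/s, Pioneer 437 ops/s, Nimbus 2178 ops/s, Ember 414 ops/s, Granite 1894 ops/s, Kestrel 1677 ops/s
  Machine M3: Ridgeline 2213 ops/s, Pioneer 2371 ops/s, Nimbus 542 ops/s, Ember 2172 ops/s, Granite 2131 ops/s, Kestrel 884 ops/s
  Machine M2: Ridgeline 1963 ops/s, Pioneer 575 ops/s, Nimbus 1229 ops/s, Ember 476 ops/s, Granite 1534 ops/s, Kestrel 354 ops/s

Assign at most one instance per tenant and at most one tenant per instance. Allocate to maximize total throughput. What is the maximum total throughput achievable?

Optimal: Ridgeline→Machine M2 (1963 ops/s), Pioneer→Machine M4 (2160 ops/s), Nimbus→Machine M6 (2178 ops/s), Ember→Machine M3 (2172 ops/s), Granite→Machine M5 (2188 ops/s), Kestrel→Machine M1 (1920 ops/s) — total 1963+2160+2178+2172+2188+1920 = 12581 ops/s.
Column-greedy (each instance in turn goes to its best remaining tenant) gives 11306 ops/s, worse by 1275.
Next-best assignment: Ridgeline→Machine M2, Pioneer→Machine M4, Nimbus→Machine M5, Ember→Machine M3, Granite→Machine M6, Kestrel→Machine M1 = 12173 ops/s.
Swapping Pioneer↔Granite (Pioneer→Machine M5 1184 ops/s, Granite→Machine M4 300 ops/s) loses 2864.
No other one-to-one assignment exceeds 12581 ops/s.

Max total: 12581 ops/s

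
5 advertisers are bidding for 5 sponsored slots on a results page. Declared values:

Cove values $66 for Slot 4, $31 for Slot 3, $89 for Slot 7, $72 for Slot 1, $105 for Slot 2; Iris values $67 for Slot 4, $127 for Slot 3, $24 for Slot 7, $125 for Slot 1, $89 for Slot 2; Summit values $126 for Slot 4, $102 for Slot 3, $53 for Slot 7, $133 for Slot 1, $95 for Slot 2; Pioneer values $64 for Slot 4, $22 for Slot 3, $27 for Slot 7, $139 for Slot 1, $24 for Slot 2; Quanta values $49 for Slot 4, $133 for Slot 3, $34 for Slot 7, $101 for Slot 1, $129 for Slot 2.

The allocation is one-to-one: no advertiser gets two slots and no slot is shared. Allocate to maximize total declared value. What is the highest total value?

Optimal: Cove→Slot 7 ($89), Iris→Slot 3 ($127), Summit→Slot 4 ($126), Pioneer→Slot 1 ($139), Quanta→Slot 2 ($129) — total 89+127+126+139+129 = $610.
Column-greedy (each slot in turn goes to its best remaining advertiser) gives $576, worse by 34.
Next-best assignment: Cove→Slot 7, Iris→Slot 2, Summit→Slot 4, Pioneer→Slot 1, Quanta→Slot 3 = $576.

Maximum total: $610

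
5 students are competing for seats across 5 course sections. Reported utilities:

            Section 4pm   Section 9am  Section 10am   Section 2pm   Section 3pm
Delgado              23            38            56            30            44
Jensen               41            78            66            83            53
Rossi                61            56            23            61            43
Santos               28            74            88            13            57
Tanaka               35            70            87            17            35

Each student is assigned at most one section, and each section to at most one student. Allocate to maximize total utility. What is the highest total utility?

Max total: 349 points

Treat this as an assignment problem: match each student to one section.
Optimal: Delgado→Section 3pm (44 points), Jensen→Section 2pm (83 points), Rossi→Section 4pm (61 points), Santos→Section 9am (74 points), Tanaka→Section 10am (87 points) — total 44+83+61+74+87 = 349 points.
Row-greedy (each student in turn takes its best remaining section) gives 309 points, worse by 40.
Next-best assignment: Delgado→Section 3pm, Jensen→Section 2pm, Rossi→Section 4pm, Santos→Section 10am, Tanaka→Section 9am = 346 points.
No other one-to-one assignment exceeds 349 points.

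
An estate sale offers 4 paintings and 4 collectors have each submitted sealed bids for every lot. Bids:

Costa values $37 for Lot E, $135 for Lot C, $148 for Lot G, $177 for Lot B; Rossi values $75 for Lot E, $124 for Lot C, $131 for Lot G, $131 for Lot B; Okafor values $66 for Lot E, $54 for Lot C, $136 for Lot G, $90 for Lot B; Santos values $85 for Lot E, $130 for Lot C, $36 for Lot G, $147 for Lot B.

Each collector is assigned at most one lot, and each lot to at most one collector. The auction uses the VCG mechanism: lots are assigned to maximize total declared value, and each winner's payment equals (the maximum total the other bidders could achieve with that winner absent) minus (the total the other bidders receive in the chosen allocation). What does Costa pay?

Efficient allocation: Costa→Lot B ($177), Rossi→Lot C ($124), Okafor→Lot G ($136), Santos→Lot E ($85); total welfare W = $522.
Costa receives Lot B at value $177, so the others get W − 177 = $345.
Without Costa: best allocation of the remaining 3 bidders over all 4 lots is Rossi→Lot C ($124), Okafor→Lot G ($136), Santos→Lot B ($147), total $407.
VCG payment = (others' best without Costa) − (others' welfare with Costa) = 407 − 345 = $62.

Costa pays $62.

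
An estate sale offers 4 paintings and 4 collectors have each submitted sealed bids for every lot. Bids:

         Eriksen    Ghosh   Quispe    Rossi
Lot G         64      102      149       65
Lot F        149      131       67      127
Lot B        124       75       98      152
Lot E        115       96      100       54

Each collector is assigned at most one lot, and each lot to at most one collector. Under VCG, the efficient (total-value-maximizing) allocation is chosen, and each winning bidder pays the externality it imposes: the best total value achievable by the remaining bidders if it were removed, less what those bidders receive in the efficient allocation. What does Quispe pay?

Quispe pays $5.

Efficient allocation: Eriksen→Lot E ($115), Ghosh→Lot F ($131), Quispe→Lot G ($149), Rossi→Lot B ($152); total welfare W = $547.
Quispe receives Lot G at value $149, so the others get W − 149 = $398.
Without Quispe: best allocation of the remaining 3 bidders over all 4 lots is Eriksen→Lot F ($149), Ghosh→Lot G ($102), Rossi→Lot B ($152), total $403.
VCG payment = (others' best without Quispe) − (others' welfare with Quispe) = 403 − 398 = $5.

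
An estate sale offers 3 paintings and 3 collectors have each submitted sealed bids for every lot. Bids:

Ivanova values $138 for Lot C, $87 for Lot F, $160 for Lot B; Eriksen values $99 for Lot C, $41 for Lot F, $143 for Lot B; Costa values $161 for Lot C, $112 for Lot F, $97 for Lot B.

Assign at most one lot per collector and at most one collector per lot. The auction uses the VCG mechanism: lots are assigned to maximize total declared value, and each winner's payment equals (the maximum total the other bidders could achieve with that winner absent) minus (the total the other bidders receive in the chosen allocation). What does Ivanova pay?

Ivanova pays $49.

Efficient allocation: Ivanova→Lot C ($138), Eriksen→Lot B ($143), Costa→Lot F ($112); total welfare W = $393.
Ivanova receives Lot C at value $138, so the others get W − 138 = $255.
Without Ivanova: best allocation of the remaining 2 bidders over all 3 lots is Eriksen→Lot B ($143), Costa→Lot C ($161), total $304.
VCG payment = (others' best without Ivanova) − (others' welfare with Ivanova) = 304 − 255 = $49.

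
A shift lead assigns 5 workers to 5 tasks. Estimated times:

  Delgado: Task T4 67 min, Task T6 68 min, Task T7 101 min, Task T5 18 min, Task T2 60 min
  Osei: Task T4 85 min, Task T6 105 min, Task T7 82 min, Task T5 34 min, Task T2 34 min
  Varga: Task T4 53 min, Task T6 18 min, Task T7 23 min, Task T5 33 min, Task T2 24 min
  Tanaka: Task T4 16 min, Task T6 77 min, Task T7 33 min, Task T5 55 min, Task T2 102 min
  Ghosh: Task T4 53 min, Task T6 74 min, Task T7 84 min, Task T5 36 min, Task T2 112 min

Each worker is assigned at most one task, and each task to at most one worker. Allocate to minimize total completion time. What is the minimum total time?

Optimal: Delgado→Task T5 (18 min), Osei→Task T2 (34 min), Varga→Task T6 (18 min), Tanaka→Task T7 (33 min), Ghosh→Task T4 (53 min) — total 18+34+18+33+53 = 156 min.
Row-greedy (each worker in turn takes its cheapest remaining task) gives 170 min, worse by 14.
Next-best assignment: Delgado→Task T5, Osei→Task T2, Varga→Task T7, Tanaka→Task T4, Ghosh→Task T6 = 165 min.
Every other assignment is strictly worse.

Minimum total: 156 min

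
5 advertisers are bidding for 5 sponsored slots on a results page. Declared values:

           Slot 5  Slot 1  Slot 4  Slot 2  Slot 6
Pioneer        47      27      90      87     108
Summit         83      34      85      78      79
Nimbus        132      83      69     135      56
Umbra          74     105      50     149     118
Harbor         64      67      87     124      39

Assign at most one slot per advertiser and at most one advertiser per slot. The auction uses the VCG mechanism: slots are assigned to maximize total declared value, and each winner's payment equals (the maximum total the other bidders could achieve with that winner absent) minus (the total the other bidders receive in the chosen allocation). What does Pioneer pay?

Efficient allocation: Pioneer→Slot 6 ($108), Summit→Slot 4 ($85), Nimbus→Slot 5 ($132), Umbra→Slot 1 ($105), Harbor→Slot 2 ($124); total welfare W = $554.
Pioneer receives Slot 6 at value $108, so the others get W − 108 = $446.
Without Pioneer: best allocation of the remaining 4 bidders over all 5 slots is Summit→Slot 4 ($85), Nimbus→Slot 5 ($132), Umbra→Slot 6 ($118), Harbor→Slot 2 ($124), total $459.
VCG payment = (others' best without Pioneer) − (others' welfare with Pioneer) = 459 − 446 = $13.

Pioneer pays $13.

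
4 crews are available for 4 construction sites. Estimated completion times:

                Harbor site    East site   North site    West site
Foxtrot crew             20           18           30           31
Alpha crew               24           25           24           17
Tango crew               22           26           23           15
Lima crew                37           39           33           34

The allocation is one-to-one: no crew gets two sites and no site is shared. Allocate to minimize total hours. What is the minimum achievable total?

Min total: 90 hours

This is the linear assignment problem.
Optimal: Foxtrot crew→East site (18 hours), Alpha crew→Harbor site (24 hours), Tango crew→West site (15 hours), Lima crew→North site (33 hours) — total 18+24+15+33 = 90 hours.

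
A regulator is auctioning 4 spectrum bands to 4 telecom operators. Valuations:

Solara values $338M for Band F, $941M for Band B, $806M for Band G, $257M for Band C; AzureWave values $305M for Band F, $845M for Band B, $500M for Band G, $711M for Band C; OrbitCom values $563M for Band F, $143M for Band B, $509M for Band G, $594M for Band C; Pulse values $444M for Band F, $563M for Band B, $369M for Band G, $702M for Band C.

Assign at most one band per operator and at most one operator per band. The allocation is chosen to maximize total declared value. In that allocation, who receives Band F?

This is a one-to-one assignment (maximum-weight bipartite matching).
Optimal: Solara→Band G ($806M), AzureWave→Band B ($845M), OrbitCom→Band F ($563M), Pulse→Band C ($702M) — total 806+845+563+702 = $2916M.
Row-greedy (each operator in turn takes its best remaining band) gives $2584M, worse by 332.
Next-best assignment: Solara→Band B, AzureWave→Band G, OrbitCom→Band F, Pulse→Band C = $2706M.
Every other assignment is strictly worse.
OrbitCom's own top band is Band C ($594M), but forcing OrbitCom→Band C and reassigning the rest optimally gives only $2689M — worse by 227.

OrbitCom receives Band F.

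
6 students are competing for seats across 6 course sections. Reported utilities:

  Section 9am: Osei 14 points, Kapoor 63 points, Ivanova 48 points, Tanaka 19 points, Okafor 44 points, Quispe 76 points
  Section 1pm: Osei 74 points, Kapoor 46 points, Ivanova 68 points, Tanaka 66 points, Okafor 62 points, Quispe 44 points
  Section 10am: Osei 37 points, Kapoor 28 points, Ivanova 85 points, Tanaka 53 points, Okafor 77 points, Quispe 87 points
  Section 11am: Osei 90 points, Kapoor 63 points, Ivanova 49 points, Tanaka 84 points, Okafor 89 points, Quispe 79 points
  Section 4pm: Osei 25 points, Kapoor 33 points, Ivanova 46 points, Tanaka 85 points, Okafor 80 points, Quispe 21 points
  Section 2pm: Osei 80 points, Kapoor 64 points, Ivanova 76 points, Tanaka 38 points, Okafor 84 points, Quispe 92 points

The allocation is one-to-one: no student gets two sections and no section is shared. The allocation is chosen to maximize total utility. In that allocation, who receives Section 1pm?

Osei receives Section 1pm.

Optimal: Osei→Section 1pm (74 points), Kapoor→Section 9am (63 points), Ivanova→Section 10am (85 points), Tanaka→Section 4pm (85 points), Okafor→Section 11am (89 points), Quispe→Section 2pm (92 points) — total 74+63+85+85+89+92 = 488 points.
Max-entry greedy (repeatedly take the single best remaining cell) gives 477 points, worse by 11.
Next-best assignment: Osei→Section 1pm, Kapoor→Section 9am, Ivanova→Section 10am, Tanaka→Section 11am, Okafor→Section 4pm, Quispe→Section 2pm = 478 points.
Every other assignment is strictly worse.
Osei's own top section is Section 11am (90 points), but forcing Osei→Section 11am and reassigning the rest optimally gives only 477 points — worse by 11.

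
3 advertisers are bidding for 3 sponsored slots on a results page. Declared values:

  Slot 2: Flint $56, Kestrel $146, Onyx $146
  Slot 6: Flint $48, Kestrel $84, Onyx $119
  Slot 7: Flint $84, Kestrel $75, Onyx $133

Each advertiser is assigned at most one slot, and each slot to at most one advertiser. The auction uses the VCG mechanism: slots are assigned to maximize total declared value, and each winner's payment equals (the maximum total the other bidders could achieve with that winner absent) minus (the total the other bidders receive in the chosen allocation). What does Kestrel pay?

Efficient allocation: Flint→Slot 7 ($84), Kestrel→Slot 2 ($146), Onyx→Slot 6 ($119); total welfare W = $349.
Kestrel receives Slot 2 at value $146, so the others get W − 146 = $203.
Without Kestrel: best allocation of the remaining 2 bidders over all 3 slots is Flint→Slot 7 ($84), Onyx→Slot 2 ($146), total $230.
VCG payment = (others' best without Kestrel) − (others' welfare with Kestrel) = 230 − 203 = $27.

Kestrel pays $27.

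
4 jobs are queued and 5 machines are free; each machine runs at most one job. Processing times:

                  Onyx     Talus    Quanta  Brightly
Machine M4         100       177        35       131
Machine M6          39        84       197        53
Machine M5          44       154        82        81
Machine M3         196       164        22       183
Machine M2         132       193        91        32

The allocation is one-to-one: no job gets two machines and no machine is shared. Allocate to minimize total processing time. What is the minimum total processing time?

Optimal: Onyx→Machine M5 (44 min), Talus→Machine M6 (84 min), Quanta→Machine M3 (22 min), Brightly→Machine M2 (32 min) — total 44+84+22+32 = 182 min.
Next-best assignment: Onyx→Machine M5, Talus→Machine M6, Quanta→Machine M4, Brightly→Machine M2 = 195 min.
Checked against all permutations: 182 min is optimal.

Minimum total: 182 min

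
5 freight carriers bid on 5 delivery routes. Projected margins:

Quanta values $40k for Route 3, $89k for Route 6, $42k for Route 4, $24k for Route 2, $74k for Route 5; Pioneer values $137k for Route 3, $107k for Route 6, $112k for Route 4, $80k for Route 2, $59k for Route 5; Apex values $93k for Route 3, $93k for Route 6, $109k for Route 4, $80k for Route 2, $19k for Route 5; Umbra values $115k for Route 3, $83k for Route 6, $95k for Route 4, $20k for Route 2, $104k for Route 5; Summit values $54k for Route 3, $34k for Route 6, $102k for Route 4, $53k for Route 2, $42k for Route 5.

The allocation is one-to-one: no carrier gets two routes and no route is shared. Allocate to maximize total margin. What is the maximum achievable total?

Maximum total: $512k

This is the linear assignment problem.
Optimal: Quanta→Route 6 ($89k), Pioneer→Route 3 ($137k), Apex→Route 2 ($80k), Umbra→Route 5 ($104k), Summit→Route 4 ($102k) — total 89+137+80+104+102 = $512k.
Column-greedy (each route in turn goes to its best remaining carrier) gives $460k, worse by 52.
Checked against all permutations: $512k is optimal.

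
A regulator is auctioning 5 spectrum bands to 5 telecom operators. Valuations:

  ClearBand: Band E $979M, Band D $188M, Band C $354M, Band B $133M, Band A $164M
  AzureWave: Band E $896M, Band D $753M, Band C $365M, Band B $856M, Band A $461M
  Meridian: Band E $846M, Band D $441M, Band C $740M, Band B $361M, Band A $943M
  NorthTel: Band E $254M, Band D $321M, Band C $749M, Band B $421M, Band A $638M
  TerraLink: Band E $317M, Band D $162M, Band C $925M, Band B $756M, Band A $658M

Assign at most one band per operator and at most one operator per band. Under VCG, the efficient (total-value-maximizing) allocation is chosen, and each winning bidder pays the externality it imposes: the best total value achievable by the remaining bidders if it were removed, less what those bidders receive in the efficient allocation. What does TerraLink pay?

TerraLink pays $103M.

Efficient allocation: ClearBand→Band E ($979M), AzureWave→Band D ($753M), Meridian→Band A ($943M), NorthTel→Band C ($749M), TerraLink→Band B ($756M); total welfare W = $4180M.
TerraLink receives Band B at value $756M, so the others get W − 756 = $3424M.
Without TerraLink: best allocation of the remaining 4 bidders over all 5 bands is ClearBand→Band E ($979M), AzureWave→Band B ($856M), Meridian→Band A ($943M), NorthTel→Band C ($749M), total $3527M.
VCG payment = (others' best without TerraLink) − (others' welfare with TerraLink) = 3527 − 3424 = $103M.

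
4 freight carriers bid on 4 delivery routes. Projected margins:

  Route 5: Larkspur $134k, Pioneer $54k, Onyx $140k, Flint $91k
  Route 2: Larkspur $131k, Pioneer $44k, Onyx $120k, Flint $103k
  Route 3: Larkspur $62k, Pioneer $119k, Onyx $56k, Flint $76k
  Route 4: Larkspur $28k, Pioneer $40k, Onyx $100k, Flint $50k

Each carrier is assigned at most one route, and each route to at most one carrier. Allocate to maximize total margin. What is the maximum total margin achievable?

Maximum total: $456k

Optimal: Larkspur→Route 5 ($134k), Pioneer→Route 3 ($119k), Onyx→Route 4 ($100k), Flint→Route 2 ($103k) — total 134+119+100+103 = $456k.
Column-greedy (each route in turn goes to its best remaining carrier) gives $440k, worse by 16.
Next-best assignment: Larkspur→Route 2, Pioneer→Route 3, Onyx→Route 4, Flint→Route 5 = $441k.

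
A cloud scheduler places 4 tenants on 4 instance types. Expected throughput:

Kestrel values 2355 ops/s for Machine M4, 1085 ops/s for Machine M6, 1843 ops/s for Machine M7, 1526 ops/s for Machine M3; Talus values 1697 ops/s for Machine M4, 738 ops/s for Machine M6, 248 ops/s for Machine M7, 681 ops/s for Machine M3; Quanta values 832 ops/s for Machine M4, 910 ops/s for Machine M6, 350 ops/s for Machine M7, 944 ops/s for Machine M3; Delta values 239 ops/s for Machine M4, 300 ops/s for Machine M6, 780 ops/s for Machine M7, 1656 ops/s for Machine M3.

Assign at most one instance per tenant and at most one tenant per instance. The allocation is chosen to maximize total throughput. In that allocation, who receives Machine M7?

Kestrel receives Machine M7.

This is the linear assignment problem.
Optimal: Kestrel→Machine M7 (1843 ops/s), Talus→Machine M4 (1697 ops/s), Quanta→Machine M6 (910 ops/s), Delta→Machine M3 (1656 ops/s) — total 1843+1697+910+1656 = 6106 ops/s.
Next-best assignment: Kestrel→Machine M4, Talus→Machine M7, Quanta→Machine M6, Delta→Machine M3 = 5169 ops/s.
Kestrel's own top instance is Machine M4 (2355 ops/s), but forcing Kestrel→Machine M4 and reassigning the rest optimally gives only 5169 ops/s — worse by 937.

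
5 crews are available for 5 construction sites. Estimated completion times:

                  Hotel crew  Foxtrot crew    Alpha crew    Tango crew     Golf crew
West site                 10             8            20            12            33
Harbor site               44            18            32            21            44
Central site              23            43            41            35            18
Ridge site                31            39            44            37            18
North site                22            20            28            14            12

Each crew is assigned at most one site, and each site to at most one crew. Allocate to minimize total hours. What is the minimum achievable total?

Min total: 93 hours

Optimal: Hotel crew→Central site (23 hours), Foxtrot crew→Harbor site (18 hours), Alpha crew→West site (20 hours), Tango crew→North site (14 hours), Golf crew→Ridge site (18 hours) — total 23+18+20+14+18 = 93 hours.
Row-greedy (each crew in turn takes its cheapest remaining site) gives 109 hours, worse by 16.
Checked against all permutations: 93 hours is optimal.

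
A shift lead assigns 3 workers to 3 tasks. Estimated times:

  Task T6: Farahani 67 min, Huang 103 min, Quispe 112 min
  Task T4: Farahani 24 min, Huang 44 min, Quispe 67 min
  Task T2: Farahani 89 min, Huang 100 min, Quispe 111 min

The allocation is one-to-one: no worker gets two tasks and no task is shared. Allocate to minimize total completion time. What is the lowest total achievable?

Minimum total: 222 min

This is a one-to-one assignment (minimum-cost bipartite matching).
Optimal: Farahani→Task T6 (67 min), Huang→Task T4 (44 min), Quispe→Task T2 (111 min) — total 67+44+111 = 222 min.
Min-entry greedy (repeatedly take the single cheapest remaining cell) gives 236 min, worse by 14.
Next-best assignment: Farahani→Task T6, Huang→Task T2, Quispe→Task T4 = 234 min.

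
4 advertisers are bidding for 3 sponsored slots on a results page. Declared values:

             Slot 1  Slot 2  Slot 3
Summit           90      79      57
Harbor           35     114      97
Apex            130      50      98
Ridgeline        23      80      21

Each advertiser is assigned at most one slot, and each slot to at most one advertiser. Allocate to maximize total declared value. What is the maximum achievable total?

This is a one-to-one assignment (maximum-weight bipartite matching).
Optimal: Apex→Slot 1 ($130), Ridgeline→Slot 2 ($80), Harbor→Slot 3 ($97) — total 130+80+97 = $307.
Row-greedy (each advertiser in turn takes its best remaining slot) gives $302, worse by 5.
Every other assignment is strictly worse.

Max total: $307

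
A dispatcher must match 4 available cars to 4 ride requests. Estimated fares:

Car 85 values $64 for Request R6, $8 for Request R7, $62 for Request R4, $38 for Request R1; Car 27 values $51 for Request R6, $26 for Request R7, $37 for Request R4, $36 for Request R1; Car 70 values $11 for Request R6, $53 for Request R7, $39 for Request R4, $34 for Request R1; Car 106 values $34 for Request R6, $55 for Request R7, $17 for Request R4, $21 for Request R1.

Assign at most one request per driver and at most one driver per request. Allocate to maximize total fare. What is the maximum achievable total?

Maximum total: $202

Treat this as an assignment problem: match each driver to one request.
Optimal: Car 85→Request R4 ($62), Car 27→Request R6 ($51), Car 70→Request R1 ($34), Car 106→Request R7 ($55) — total 62+51+34+55 = $202.
Row-greedy (each driver in turn takes its best remaining request) gives $175, worse by 27.
Next-best assignment: Car 85→Request R6, Car 27→Request R1, Car 70→Request R4, Car 106→Request R7 = $194.
Swapping Car 70↔Car 106 (Car 70→Request R7 $53, Car 106→Request R1 $21) loses 15.
Checked against all permutations: $202 is optimal.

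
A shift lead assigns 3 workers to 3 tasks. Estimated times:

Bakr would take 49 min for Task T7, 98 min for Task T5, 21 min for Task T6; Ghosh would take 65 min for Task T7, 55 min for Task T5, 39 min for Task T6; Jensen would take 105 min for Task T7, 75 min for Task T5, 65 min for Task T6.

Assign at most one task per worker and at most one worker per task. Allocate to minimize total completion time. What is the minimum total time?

Minimum total: 161 min

Optimal: Bakr→Task T6 (21 min), Ghosh→Task T7 (65 min), Jensen→Task T5 (75 min) — total 21+65+75 = 161 min.
Column-greedy (each task in turn goes to its cheapest remaining worker) gives 169 min, worse by 8.
Swapping Bakr↔Ghosh (Bakr→Task T7 49 min, Ghosh→Task T6 39 min) adds 2.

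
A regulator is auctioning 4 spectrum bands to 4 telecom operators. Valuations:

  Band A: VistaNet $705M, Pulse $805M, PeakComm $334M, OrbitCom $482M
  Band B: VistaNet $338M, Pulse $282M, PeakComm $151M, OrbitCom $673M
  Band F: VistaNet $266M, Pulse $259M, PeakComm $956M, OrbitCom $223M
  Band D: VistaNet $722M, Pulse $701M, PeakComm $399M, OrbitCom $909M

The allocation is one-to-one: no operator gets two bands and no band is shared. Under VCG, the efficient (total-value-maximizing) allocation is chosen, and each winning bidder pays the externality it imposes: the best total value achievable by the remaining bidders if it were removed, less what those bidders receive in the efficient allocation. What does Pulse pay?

Pulse pays $219M.

Efficient allocation: VistaNet→Band D ($722M), Pulse→Band A ($805M), PeakComm→Band F ($956M), OrbitCom→Band B ($673M); total welfare W = $3156M.
Pulse receives Band A at value $805M, so the others get W − 805 = $2351M.
Without Pulse: best allocation of the remaining 3 bidders over all 4 bands is VistaNet→Band A ($705M), PeakComm→Band F ($956M), OrbitCom→Band D ($909M), total $2570M.
VCG payment = (others' best without Pulse) − (others' welfare with Pulse) = 2570 − 2351 = $219M.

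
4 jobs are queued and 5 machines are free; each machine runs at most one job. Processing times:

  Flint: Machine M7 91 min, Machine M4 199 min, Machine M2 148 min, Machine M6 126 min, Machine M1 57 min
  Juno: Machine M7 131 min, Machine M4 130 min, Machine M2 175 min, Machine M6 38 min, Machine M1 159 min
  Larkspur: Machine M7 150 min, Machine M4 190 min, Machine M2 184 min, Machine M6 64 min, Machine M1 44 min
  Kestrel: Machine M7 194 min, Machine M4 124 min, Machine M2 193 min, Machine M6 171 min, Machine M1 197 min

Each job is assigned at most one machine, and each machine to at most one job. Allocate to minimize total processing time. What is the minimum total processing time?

Min total: 297 min

Optimal: Flint→Machine M7 (91 min), Juno→Machine M6 (38 min), Larkspur→Machine M1 (44 min), Kestrel→Machine M4 (124 min) — total 91+38+44+124 = 297 min.
Column-greedy (each machine in turn goes to its cheapest remaining job) gives 454 min, worse by 157.
Swapping Kestrel↔Juno (Kestrel→Machine M6 171 min, Juno→Machine M4 130 min) adds 139.
Every other assignment is strictly worse.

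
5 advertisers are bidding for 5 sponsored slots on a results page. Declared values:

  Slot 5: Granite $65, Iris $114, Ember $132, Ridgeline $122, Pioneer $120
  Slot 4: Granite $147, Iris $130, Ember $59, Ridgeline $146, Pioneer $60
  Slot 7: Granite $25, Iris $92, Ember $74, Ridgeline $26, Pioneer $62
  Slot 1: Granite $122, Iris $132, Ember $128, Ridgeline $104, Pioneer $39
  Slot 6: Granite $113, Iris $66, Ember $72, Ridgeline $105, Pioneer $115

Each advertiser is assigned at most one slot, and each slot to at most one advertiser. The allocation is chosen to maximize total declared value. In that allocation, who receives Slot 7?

Optimal: Granite→Slot 1 ($122), Iris→Slot 7 ($92), Ember→Slot 5 ($132), Ridgeline→Slot 4 ($146), Pioneer→Slot 6 ($115) — total 122+92+132+146+115 = $607.
Row-greedy (each advertiser in turn takes its best remaining slot) gives $578, worse by 29.
Next-best assignment: Granite→Slot 4, Iris→Slot 7, Ember→Slot 1, Ridgeline→Slot 5, Pioneer→Slot 6 = $604.
Checked against all permutations: $607 is optimal.
Iris's own top slot is Slot 1 ($132), but forcing Iris→Slot 1 and reassigning the rest optimally gives only $590 — worse by 17.

Iris receives Slot 7.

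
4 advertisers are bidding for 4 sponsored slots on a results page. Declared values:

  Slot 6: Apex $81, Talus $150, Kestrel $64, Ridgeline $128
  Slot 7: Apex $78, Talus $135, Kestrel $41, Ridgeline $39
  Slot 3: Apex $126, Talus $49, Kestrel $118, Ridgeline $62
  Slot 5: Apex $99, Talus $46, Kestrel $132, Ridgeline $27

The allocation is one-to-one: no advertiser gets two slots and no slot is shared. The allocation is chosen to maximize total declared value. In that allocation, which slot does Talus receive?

Optimal: Apex→Slot 3 ($126), Talus→Slot 7 ($135), Kestrel→Slot 5 ($132), Ridgeline→Slot 6 ($128) — total 126+135+132+128 = $521.
Column-greedy (each slot in turn goes to its best remaining advertiser) gives $373, worse by 148.
Next-best assignment: Apex→Slot 5, Talus→Slot 7, Kestrel→Slot 3, Ridgeline→Slot 6 = $480.
Swapping Kestrel↔Apex (Kestrel→Slot 3 $118, Apex→Slot 5 $99) loses 41.
Talus's own top slot is Slot 6 ($150), but forcing Talus→Slot 6 and reassigning the rest optimally gives only $447 — worse by 74.

Talus receives Slot 7.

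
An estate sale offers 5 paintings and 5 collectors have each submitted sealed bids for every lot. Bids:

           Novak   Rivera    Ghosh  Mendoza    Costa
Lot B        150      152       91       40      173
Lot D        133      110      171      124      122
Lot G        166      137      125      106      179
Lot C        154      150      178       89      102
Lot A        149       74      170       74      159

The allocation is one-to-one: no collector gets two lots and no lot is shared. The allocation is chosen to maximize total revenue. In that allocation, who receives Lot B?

Costa receives Lot B.

This is the linear assignment problem.
Optimal: Novak→Lot G ($166), Rivera→Lot C ($150), Ghosh→Lot A ($170), Mendoza→Lot D ($124), Costa→Lot B ($173) — total 166+150+170+124+173 = $783.
Max-entry greedy (repeatedly take the single best remaining cell) gives $782, worse by 1.
Costa's own top lot is Lot G ($179), but forcing Costa→Lot G and reassigning the rest optimally gives only $782 — worse by 1.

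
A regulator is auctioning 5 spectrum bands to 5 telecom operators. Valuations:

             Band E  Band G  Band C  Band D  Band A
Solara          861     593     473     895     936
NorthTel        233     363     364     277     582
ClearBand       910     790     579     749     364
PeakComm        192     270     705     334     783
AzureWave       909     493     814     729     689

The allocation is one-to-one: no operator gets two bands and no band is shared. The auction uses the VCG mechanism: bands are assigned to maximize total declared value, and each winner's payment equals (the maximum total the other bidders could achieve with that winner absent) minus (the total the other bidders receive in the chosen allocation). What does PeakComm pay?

PeakComm pays $25M.

Efficient allocation: Solara→Band D ($895M), NorthTel→Band A ($582M), ClearBand→Band G ($790M), PeakComm→Band C ($705M), AzureWave→Band E ($909M); total welfare W = $3881M.
PeakComm receives Band C at value $705M, so the others get W − 705 = $3176M.
Without PeakComm: best allocation of the remaining 4 bidders over all 5 bands is Solara→Band D ($895M), NorthTel→Band A ($582M), ClearBand→Band E ($910M), AzureWave→Band C ($814M), total $3201M.
VCG payment = (others' best without PeakComm) − (others' welfare with PeakComm) = 3201 − 3176 = $25M.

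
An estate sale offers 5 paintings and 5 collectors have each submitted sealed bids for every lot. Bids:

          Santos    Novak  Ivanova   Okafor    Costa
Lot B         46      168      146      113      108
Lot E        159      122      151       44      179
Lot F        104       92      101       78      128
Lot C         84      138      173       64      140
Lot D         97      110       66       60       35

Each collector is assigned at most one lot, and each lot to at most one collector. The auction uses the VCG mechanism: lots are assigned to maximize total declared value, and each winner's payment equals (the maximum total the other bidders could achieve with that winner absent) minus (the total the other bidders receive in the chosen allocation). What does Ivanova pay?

Ivanova pays $23.

Efficient allocation: Santos→Lot D ($97), Novak→Lot B ($168), Ivanova→Lot C ($173), Okafor→Lot F ($78), Costa→Lot E ($179); total welfare W = $695.
Ivanova receives Lot C at value $173, so the others get W − 173 = $522.
Without Ivanova: best allocation of the remaining 4 bidders over all 5 lots is Santos→Lot E ($159), Novak→Lot B ($168), Okafor→Lot F ($78), Costa→Lot C ($140), total $545.
VCG payment = (others' best without Ivanova) − (others' welfare with Ivanova) = 545 − 522 = $23.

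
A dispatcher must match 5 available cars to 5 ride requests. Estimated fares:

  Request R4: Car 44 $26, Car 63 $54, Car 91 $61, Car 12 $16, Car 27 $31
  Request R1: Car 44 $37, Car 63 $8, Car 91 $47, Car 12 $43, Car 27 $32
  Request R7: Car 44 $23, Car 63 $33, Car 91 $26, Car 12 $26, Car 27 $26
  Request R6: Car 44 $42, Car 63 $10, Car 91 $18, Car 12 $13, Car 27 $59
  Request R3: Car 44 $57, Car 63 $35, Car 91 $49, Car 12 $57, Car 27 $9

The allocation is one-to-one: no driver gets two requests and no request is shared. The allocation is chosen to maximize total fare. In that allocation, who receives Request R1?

Car 12 receives Request R1.

This is a one-to-one assignment (maximum-weight bipartite matching).
Optimal: Car 44→Request R3 ($57), Car 63→Request R7 ($33), Car 91→Request R4 ($61), Car 12→Request R1 ($43), Car 27→Request R6 ($59) — total 57+33+61+43+59 = $253.
Row-greedy (each driver in turn takes its best remaining request) gives $243, worse by 10.
Next-best assignment: Car 44→Request R1, Car 63→Request R7, Car 91→Request R4, Car 12→Request R3, Car 27→Request R6 = $247.
Car 12's own top request is Request R3 ($57), but forcing Car 12→Request R3 and reassigning the rest optimally gives only $247 — worse by 6.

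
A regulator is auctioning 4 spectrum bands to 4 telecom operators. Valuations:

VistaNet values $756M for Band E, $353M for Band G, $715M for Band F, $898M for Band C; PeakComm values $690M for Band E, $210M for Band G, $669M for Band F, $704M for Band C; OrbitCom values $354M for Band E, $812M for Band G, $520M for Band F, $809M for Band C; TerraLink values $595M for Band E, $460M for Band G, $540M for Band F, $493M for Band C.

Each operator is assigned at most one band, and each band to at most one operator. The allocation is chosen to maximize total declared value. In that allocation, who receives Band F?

This is a one-to-one assignment (maximum-weight bipartite matching).
Optimal: VistaNet→Band C ($898M), PeakComm→Band F ($669M), OrbitCom→Band G ($812M), TerraLink→Band E ($595M) — total 898+669+812+595 = $2974M.
Row-greedy (each operator in turn takes its best remaining band) gives $2940M, worse by 34.
Next-best assignment: VistaNet→Band C, PeakComm→Band E, OrbitCom→Band G, TerraLink→Band F = $2940M.
Swapping VistaNet↔TerraLink (VistaNet→Band E $756M, TerraLink→Band C $493M) loses 244.
PeakComm's own top band is Band C ($704M), but forcing PeakComm→Band C and reassigning the rest optimally gives only $2826M — worse by 148.

PeakComm receives Band F.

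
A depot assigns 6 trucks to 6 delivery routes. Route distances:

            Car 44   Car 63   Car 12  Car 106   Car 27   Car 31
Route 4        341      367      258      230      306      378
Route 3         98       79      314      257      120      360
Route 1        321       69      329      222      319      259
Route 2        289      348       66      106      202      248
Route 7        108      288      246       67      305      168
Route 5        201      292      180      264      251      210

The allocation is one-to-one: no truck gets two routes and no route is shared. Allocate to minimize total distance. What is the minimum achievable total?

Minimum total: 803 km

Optimal: Car 44→Route 7 (108 km), Car 63→Route 1 (69 km), Car 12→Route 2 (66 km), Car 106→Route 4 (230 km), Car 27→Route 3 (120 km), Car 31→Route 5 (210 km) — total 108+69+66+230+120+210 = 803 km.
Min-entry greedy (repeatedly take the single cheapest remaining cell) gives 816 km, worse by 13.
Next-best assignment: Car 44→Route 3, Car 63→Route 1, Car 12→Route 2, Car 106→Route 7, Car 27→Route 4, Car 31→Route 5 = 816 km.
Swapping Car 12↔Car 44 (Car 12→Route 7 246 km, Car 44→Route 2 289 km) adds 361.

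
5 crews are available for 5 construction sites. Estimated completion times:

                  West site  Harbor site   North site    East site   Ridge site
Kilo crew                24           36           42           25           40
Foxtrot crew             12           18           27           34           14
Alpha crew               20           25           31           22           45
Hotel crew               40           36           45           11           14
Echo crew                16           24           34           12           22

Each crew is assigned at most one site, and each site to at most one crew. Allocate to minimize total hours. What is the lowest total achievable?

This is a one-to-one assignment (minimum-cost bipartite matching).
Optimal: Kilo crew→West site (24 hours), Foxtrot crew→Harbor site (18 hours), Alpha crew→North site (31 hours), Hotel crew→Ridge site (14 hours), Echo crew→East site (12 hours) — total 24+18+31+14+12 = 99 hours.
Column-greedy (each site in turn goes to its cheapest remaining crew) gives 118 hours, worse by 19.
Next-best assignment: Kilo crew→West site, Foxtrot crew→North site, Alpha crew→Harbor site, Hotel crew→Ridge site, Echo crew→East site = 102 hours.

Minimum total: 99 hours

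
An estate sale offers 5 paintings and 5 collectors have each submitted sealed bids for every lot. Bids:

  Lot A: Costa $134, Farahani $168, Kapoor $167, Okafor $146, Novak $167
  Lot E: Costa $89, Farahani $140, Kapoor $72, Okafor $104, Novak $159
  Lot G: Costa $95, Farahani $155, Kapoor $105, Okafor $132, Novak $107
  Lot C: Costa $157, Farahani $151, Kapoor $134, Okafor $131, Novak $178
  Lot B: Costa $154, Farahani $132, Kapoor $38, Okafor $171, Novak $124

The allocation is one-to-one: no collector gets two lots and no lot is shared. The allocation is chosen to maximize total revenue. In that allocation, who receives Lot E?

Novak receives Lot E.

This is a one-to-one assignment (maximum-weight bipartite matching).
Optimal: Costa→Lot C ($157), Farahani→Lot G ($155), Kapoor→Lot A ($167), Okafor→Lot B ($171), Novak→Lot E ($159) — total 157+155+167+171+159 = $809.
Max-entry greedy (repeatedly take the single best remaining cell) gives $711, worse by 98.
Next-best assignment: Costa→Lot B, Farahani→Lot E, Kapoor→Lot A, Okafor→Lot G, Novak→Lot C = $771.
No other one-to-one assignment exceeds $809.
Novak's own top lot is Lot C ($178), but forcing Novak→Lot C and reassigning the rest optimally gives only $771 — worse by 38.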